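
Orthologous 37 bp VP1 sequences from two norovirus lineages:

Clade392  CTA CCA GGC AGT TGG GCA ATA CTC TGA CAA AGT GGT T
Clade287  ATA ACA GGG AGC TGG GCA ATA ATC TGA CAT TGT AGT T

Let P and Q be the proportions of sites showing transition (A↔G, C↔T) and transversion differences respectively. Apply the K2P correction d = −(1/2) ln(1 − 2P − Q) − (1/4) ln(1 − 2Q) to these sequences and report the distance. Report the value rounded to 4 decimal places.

Differing sites — 1:C/A (Tv); 4:C/A (Tv); 9:C/G (Tv); 12:T/C (Ti); 22:C/A (Tv); 30:A/T (Tv); 31:A/T (Tv); 34:G/A (Ti).
Of the 8 differences, 2 transitions and 6 transversions over 37 sites: P = 2/37 = 0.054054, Q = 6/37 = 0.162162.
d = −0.5·ln(0.729730) − 0.25·ln(0.675676) = −0.5·(-0.315081) − 0.25·(-0.392042) = 0.2556.

0.2556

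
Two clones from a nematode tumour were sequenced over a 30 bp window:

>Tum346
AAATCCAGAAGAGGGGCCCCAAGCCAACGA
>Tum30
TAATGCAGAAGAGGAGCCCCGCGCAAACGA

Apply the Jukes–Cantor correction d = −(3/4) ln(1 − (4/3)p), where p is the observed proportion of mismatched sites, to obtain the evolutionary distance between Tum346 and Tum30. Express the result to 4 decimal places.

The sequences differ at positions 1 (A/T), 5 (C/G), 15 (G/A), 21 (A/G), 22 (A/C), 25 (C/A).
p = 6/30 = 0.200000.
d = −0.75 · ln(1 − (4/3)·0.200000) = −0.75 · ln(0.733333) = −0.75 · (-0.310155) = 0.2326.

0.2326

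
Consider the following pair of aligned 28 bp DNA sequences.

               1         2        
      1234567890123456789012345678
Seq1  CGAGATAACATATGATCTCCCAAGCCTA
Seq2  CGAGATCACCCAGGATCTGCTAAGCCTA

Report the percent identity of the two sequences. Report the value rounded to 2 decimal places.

Mismatches occur at site 7 (A/C), site 10 (A/C), site 11 (T/C), site 13 (T/G), site 19 (C/G), site 21 (C/T).
22 of the 28 sites match, so the percent identity is 22/28 × 100 = 78.57%.

78.57%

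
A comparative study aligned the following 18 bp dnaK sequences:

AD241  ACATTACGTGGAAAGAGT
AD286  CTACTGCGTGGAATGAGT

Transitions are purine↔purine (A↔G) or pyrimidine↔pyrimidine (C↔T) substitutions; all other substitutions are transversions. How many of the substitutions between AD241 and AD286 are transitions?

The sequences differ at positions 1 (A/C, transversion), 2 (C/T, transition), 4 (T/C, transition), 6 (A/G, transition), 14 (A/T, transversion).
Of the 5 differences, 3 transitions and 2 transversions, so the answer is 3.

3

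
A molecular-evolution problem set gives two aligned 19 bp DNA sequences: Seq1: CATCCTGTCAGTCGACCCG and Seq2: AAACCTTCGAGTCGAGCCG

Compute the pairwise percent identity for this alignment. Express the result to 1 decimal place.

68.4%

Mismatches occur at site 1 (C/A), site 3 (T/A), site 7 (G/T), site 8 (T/C), site 9 (C/G), site 16 (C/G).
13 of the 19 sites match, so the percent identity is 13/19 × 100 = 68.4%.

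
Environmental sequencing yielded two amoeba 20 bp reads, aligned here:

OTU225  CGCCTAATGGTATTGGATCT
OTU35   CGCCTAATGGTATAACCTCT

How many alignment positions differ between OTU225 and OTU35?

4

The sequences differ at positions 14 (T/A), 15 (G/A), 16 (G/C), 17 (A/C).
That gives 4 mismatches out of 20 aligned sites, so the Hamming distance is 4.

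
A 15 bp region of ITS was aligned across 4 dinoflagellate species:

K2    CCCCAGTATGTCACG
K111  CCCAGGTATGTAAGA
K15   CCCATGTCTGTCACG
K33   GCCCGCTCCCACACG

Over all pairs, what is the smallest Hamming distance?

Pairwise Hamming distances:
  K2 vs K111: 5
  K2 vs K15: 3
  K2 vs K33: 7
  K111 vs K15: 5
  K111 vs K33: 10
  K15 vs K33: 7
The smallest is 3, between K2 and K15.

3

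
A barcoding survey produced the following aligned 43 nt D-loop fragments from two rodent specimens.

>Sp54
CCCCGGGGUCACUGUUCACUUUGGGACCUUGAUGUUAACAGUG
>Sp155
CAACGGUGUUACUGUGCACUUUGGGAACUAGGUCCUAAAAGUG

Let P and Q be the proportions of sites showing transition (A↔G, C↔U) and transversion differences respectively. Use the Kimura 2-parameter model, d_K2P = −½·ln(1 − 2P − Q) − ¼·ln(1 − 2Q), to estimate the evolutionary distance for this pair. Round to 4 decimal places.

The sequences differ at positions 2 (C/A, transversion), 3 (C/A, transversion), 7 (G/U, transversion), 10 (C/U, transition), 16 (U/G, transversion), 27 (C/A, transversion), 30 (U/A, transversion), 32 (A/G, transition), 34 (G/C, transversion), 35 (U/C, transition), 39 (C/A, transversion).
Of the 11 differences, 3 transitions and 8 transversions over 43 sites: P = 3/43 = 0.069767, Q = 8/43 = 0.186047.
d = −0.5·ln(0.674419) − 0.25·ln(0.627906) = −0.5·(-0.393904) − 0.25·(-0.465365) = 0.3133.

0.3133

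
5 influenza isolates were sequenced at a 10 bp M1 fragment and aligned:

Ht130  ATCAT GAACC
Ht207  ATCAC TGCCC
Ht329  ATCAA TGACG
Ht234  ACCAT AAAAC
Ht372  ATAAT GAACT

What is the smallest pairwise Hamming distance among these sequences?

Pairwise Hamming distances:
  Ht130 vs Ht207: 4
  Ht130 vs Ht329: 4
  Ht130 vs Ht234: 3
  Ht130 vs Ht372: 2
  Ht207 vs Ht329: 3
  Ht207 vs Ht234: 6
  Ht207 vs Ht372: 6
  Ht329 vs Ht234: 6
  Ht329 vs Ht372: 5
  Ht234 vs Ht372: 5
The smallest is 2, between Ht130 and Ht372.

2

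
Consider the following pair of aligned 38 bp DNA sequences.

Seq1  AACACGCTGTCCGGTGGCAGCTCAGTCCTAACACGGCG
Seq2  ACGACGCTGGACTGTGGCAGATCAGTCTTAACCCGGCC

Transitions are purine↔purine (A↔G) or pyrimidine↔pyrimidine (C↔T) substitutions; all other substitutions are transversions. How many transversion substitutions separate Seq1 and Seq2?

Mismatches occur at site 2 (A/C, transversion), site 3 (C/G, transversion), site 10 (T/G, transversion), site 11 (C/A, transversion), site 13 (G/T, transversion), site 21 (C/A, transversion), site 28 (C/T, transition), site 33 (A/C, transversion), site 38 (G/C, transversion).
Of the 9 differences, 1 transition and 8 transversions, so the answer is 8.

8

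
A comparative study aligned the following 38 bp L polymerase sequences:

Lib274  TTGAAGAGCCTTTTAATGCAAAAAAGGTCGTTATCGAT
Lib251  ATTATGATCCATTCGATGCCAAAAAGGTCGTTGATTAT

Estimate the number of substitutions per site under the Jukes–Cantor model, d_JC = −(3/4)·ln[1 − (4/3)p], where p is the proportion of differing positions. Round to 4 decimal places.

Mismatches occur at site 1 (T→A), site 3 (G→T), site 5 (A→T), site 8 (G→T), site 11 (T→A), site 14 (T→C), site 15 (A→G), site 20 (A→C), site 33 (A→G), site 34 (T→A), site 35 (C→T), site 36 (G→T).
p = 12/38 = 0.315789.
d = −0.75 · ln(1 − (4/3)·0.315789) = −0.75 · ln(0.578948) = −0.75 · (-0.546543) = 0.4099.

0.4099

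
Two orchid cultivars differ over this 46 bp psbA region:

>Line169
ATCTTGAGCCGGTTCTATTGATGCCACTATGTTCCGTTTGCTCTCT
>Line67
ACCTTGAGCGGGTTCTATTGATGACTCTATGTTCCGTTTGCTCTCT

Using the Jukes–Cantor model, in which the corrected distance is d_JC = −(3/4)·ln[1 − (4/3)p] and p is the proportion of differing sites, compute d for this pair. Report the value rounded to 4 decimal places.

0.0924

The sequences differ at positions 2 (T/C), 10 (C/G), 24 (C/A), 26 (A/T).
p = 4/46 = 0.086957.
d = −0.75 · ln(1 − (4/3)·0.086957) = −0.75 · ln(0.884057) = −0.75 · (-0.123234) = 0.0924.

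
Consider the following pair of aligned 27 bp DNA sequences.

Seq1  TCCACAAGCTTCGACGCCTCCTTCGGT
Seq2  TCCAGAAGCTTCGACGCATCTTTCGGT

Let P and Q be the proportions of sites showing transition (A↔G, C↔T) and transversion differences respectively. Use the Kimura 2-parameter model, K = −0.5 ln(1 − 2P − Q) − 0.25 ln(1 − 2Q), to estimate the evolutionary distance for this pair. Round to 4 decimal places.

0.1203

Mismatches occur at site 5 (C↔G, transversion), site 18 (C↔A, transversion), site 21 (C↔T, transition).
Of the 3 differences, 1 transition and 2 transversions over 27 sites: P = 1/27 = 0.037037, Q = 2/27 = 0.074074.
d = −0.5·ln(0.851852) − 0.25·ln(0.851852) = −0.5·(-0.160342) − 0.25·(-0.160342) = 0.1203.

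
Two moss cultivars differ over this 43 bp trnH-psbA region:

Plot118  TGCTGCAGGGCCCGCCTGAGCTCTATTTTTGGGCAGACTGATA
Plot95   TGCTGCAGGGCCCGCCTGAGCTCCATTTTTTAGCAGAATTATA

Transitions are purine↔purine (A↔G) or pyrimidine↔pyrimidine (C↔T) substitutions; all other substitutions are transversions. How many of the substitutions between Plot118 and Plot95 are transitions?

Mismatches occur at site 24 (T/C, transition), site 31 (G/T, transversion), site 32 (G/A, transition), site 38 (C/A, transversion), site 40 (G/T, transversion).
Of the 5 differences, 2 transitions and 3 transversions, so the answer is 2.

2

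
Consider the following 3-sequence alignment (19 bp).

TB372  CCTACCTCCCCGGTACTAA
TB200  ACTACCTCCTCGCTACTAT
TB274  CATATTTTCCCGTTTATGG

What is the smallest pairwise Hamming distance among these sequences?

4

Pairwise Hamming distances:
  TB372 vs TB200: 4
  TB372 vs TB274: 9
  TB200 vs TB274: 11
The smallest is 4, between TB372 and TB200.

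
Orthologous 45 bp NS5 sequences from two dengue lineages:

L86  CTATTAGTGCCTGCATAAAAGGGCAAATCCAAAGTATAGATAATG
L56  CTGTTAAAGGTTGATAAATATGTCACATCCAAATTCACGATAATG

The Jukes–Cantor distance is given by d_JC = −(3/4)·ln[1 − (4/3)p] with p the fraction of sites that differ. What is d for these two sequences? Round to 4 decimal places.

Differing sites — 3:A/G; 7:G/A; 8:T/A; 10:C/G; 11:C/T; 14:C/A; 15:A/T; 16:T/A; 19:A/T; 21:G/T; 23:G/T; 26:A/C; 34:G/T; 36:A/C; 37:T/A; 38:A/C.
p = 16/45 = 0.355556.
d = −0.75 · ln(1 − (4/3)·0.355556) = −0.75 · ln(0.525925) = −0.75 · (-0.642597) = 0.4819.

0.4819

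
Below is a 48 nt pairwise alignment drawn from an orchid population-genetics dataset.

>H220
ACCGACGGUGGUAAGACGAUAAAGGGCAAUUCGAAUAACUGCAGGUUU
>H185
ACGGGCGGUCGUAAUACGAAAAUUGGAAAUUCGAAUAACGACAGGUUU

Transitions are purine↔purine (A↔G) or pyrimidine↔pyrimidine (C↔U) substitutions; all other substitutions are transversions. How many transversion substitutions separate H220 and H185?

8

The sequences differ at positions 3 (C/G, transversion), 5 (A/G, transition), 10 (G/C, transversion), 15 (G/U, transversion), 20 (U/A, transversion), 23 (A/U, transversion), 24 (G/U, transversion), 27 (C/A, transversion), 40 (U/G, transversion), 41 (G/A, transition).
Of the 10 differences, 2 transitions and 8 transversions, so the answer is 8.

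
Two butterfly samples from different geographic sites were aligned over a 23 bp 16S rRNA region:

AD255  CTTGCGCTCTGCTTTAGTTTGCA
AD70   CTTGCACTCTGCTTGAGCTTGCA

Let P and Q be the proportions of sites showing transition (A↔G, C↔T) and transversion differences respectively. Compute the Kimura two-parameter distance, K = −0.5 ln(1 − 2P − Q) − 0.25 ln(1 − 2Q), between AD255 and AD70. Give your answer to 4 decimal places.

Differing sites — 6:G/A (Ti); 15:T/G (Tv); 18:T/C (Ti).
Of the 3 differences, 2 transitions and 1 transversion over 23 sites: P = 2/23 = 0.086957, Q = 1/23 = 0.043478.
d = −0.5·ln(0.782608) − 0.25·ln(0.913044) = −0.5·(-0.245123) − 0.25·(-0.090971) = 0.1453.

0.1453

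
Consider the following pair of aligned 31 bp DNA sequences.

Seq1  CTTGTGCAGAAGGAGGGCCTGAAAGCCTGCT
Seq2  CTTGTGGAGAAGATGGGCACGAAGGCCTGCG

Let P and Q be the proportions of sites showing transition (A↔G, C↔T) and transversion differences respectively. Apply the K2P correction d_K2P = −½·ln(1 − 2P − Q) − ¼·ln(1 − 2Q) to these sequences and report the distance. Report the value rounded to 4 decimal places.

0.2694

Differing sites — 7:C/G (Tv); 13:G/A (Ti); 14:A/T (Tv); 19:C/A (Tv); 20:T/C (Ti); 24:A/G (Ti); 31:T/G (Tv).
Of the 7 differences, 3 transitions and 4 transversions over 31 sites: P = 3/31 = 0.096774, Q = 4/31 = 0.129032.
d = −0.5·ln(0.677420) − 0.25·ln(0.741936) = −0.5·(-0.389464) − 0.25·(-0.298492) = 0.2694.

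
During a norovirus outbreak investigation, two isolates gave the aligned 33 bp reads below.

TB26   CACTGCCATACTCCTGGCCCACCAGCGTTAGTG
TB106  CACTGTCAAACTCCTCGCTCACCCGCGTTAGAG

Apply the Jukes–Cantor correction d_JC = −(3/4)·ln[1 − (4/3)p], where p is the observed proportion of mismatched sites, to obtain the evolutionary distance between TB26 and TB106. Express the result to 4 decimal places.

0.2082

The sequences differ at positions 6 (C/T), 9 (T/A), 16 (G/C), 19 (C/T), 24 (A/C), 32 (T/A).
p = 6/33 = 0.181818.
d = −0.75 · ln(1 − (4/3)·0.181818) = −0.75 · ln(0.757576) = −0.75 · (-0.277631) = 0.2082.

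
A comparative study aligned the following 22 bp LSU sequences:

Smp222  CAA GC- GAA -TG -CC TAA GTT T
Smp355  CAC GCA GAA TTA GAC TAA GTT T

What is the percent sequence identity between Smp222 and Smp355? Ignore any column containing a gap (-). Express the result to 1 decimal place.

Excluding the 3 gap columns leaves 19 comparable sites.
The sequences differ at positions 3 (A/C), 12 (G/A), 14 (C/A).
16 of the 19 comparable sites match, so the percent identity is 16/19 × 100 = 84.2%.

84.2%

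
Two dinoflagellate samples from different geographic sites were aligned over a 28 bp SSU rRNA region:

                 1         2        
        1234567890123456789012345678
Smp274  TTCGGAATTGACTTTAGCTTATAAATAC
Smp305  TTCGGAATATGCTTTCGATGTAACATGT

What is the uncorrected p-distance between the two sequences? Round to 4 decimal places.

0.3929

Differing sites — 9:T/A; 10:G/T; 11:A/G; 16:A/C; 18:C/A; 20:T/G; 21:A/T; 22:T/A; 24:A/C; 27:A/G; 28:C/T.
There are 11 differences over 28 sites, so p = 11/28 = 0.3929.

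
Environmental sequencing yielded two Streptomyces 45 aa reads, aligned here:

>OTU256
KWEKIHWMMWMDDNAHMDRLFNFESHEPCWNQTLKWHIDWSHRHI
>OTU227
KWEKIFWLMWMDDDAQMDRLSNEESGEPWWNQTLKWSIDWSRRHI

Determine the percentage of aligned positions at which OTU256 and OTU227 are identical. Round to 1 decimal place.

77.8%

The sequences differ at positions 6 (H/F), 8 (M/L), 14 (N/D), 16 (H/Q), 21 (F/S), 23 (F/E), 26 (H/G), 29 (C/W), 37 (H/S), 42 (H/R).
35 of the 45 sites match, so the percent identity is 35/45 × 100 = 77.8%.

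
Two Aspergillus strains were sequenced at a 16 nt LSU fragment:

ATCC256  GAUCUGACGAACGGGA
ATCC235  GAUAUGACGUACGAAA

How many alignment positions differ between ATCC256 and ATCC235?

4

Differing sites — 4:C/A; 10:A/U; 14:G/A; 15:G/A.
That gives 4 mismatches out of 16 aligned sites, so the Hamming distance is 4.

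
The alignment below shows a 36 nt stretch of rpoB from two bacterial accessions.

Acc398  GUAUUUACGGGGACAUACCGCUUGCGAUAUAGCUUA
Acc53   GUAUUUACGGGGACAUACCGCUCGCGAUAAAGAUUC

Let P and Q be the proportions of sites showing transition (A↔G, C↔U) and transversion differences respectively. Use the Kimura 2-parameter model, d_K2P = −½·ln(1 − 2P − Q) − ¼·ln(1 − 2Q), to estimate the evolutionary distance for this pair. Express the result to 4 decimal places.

The sequences differ at positions 23 (U/C, transition), 30 (U/A, transversion), 33 (C/A, transversion), 36 (A/C, transversion).
Of the 4 differences, 1 transition and 3 transversions over 36 sites: P = 1/36 = 0.027778, Q = 3/36 = 0.083333.
d = −0.5·ln(0.861111) − 0.25·ln(0.833334) = −0.5·(-0.149532) − 0.25·(-0.182321) = 0.1203.

0.1203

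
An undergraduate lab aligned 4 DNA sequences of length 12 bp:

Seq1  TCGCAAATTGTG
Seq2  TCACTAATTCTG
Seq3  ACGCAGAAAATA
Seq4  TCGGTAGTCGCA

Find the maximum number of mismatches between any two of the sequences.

Pairwise Hamming distances:
  Seq1 vs Seq2: 3
  Seq1 vs Seq3: 6
  Seq1 vs Seq4: 6
  Seq2 vs Seq3: 8
  Seq2 vs Seq4: 7
  Seq3 vs Seq4: 9
The largest is 9, between Seq3 and Seq4.

9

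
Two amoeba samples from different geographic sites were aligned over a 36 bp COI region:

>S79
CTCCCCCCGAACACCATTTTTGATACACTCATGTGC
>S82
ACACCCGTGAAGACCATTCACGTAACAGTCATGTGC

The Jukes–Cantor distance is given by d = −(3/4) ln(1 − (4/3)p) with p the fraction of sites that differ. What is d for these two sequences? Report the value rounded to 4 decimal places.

Mismatches occur at site 1 (C/A), site 2 (T/C), site 3 (C/A), site 7 (C/G), site 8 (C/T), site 12 (C/G), site 19 (T/C), site 20 (T/A), site 21 (T/C), site 23 (A/T), site 24 (T/A), site 28 (C/G).
p = 12/36 = 0.333333.
d = −0.75 · ln(1 − (4/3)·0.333333) = −0.75 · ln(0.555556) = −0.75 · (-0.587786) = 0.4408.

0.4408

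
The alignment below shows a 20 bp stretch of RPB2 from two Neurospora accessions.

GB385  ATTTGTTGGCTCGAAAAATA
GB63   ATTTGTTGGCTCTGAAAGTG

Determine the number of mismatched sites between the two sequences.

4

Mismatches occur at site 13 (G↔T), site 14 (A↔G), site 18 (A↔G), site 20 (A↔G).
That gives 4 mismatches out of 20 aligned sites, so the Hamming distance is 4.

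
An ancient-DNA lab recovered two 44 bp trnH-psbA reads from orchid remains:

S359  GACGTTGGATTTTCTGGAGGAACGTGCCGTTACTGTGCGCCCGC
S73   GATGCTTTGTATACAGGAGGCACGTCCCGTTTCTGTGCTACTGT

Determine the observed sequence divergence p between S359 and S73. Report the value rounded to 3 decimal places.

0.341

Differing sites — 3:C/T; 5:T/C; 7:G/T; 8:G/T; 9:A/G; 11:T/A; 13:T/A; 15:T/A; 21:A/C; 26:G/C; 32:A/T; 39:G/T; 40:C/A; 42:C/T; 44:C/T.
There are 15 differences over 44 sites, so p = 15/44 = 0.341.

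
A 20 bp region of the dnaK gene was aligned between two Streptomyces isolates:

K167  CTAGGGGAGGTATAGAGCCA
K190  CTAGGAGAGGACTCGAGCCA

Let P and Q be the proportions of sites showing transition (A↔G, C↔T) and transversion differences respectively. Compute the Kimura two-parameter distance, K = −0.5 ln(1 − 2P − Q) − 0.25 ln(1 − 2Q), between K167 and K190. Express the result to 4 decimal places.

0.2330

Mismatches occur at site 6 (G→A, transition), site 11 (T→A, transversion), site 12 (A→C, transversion), site 14 (A→C, transversion).
Of the 4 differences, 1 transition and 3 transversions over 20 sites: P = 1/20 = 0.050000, Q = 3/20 = 0.150000.
d = −0.5·ln(0.750000) − 0.25·ln(0.700000) = −0.5·(-0.287682) − 0.25·(-0.356675) = 0.2330.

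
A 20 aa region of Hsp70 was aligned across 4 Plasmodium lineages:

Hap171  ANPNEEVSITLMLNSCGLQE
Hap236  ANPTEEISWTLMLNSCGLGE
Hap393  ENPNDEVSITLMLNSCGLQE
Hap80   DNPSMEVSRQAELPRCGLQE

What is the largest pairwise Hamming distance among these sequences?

11

Pairwise Hamming distances:
  Hap171 vs Hap236: 4
  Hap171 vs Hap393: 2
  Hap171 vs Hap80: 9
  Hap236 vs Hap393: 6
  Hap236 vs Hap80: 11
  Hap393 vs Hap80: 9
The largest is 11, between Hap236 and Hap80.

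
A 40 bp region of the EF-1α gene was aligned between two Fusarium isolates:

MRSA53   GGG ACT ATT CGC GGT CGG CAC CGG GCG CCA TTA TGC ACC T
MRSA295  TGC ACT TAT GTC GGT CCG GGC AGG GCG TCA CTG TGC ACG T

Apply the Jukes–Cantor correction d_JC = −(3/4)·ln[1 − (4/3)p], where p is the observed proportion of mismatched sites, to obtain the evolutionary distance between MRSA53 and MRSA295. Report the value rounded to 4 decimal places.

0.4715

Mismatches occur at site 1 (G↔T), site 3 (G↔C), site 7 (A↔T), site 8 (T↔A), site 10 (C↔G), site 11 (G↔T), site 17 (G↔C), site 19 (C↔G), site 20 (A↔G), site 22 (C↔A), site 28 (C↔T), site 31 (T↔C), site 33 (A↔G), site 39 (C↔G).
p = 14/40 = 0.350000.
d = −0.75 · ln(1 − (4/3)·0.350000) = −0.75 · ln(0.533333) = −0.75 · (-0.628609) = 0.4715.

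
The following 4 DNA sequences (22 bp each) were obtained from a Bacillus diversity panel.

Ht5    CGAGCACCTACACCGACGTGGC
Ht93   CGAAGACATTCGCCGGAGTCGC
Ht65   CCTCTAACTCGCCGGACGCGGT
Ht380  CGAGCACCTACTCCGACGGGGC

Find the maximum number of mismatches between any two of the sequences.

15

Pairwise Hamming distances:
  Ht5 vs Ht93: 8
  Ht5 vs Ht65: 11
  Ht5 vs Ht380: 2
  Ht93 vs Ht65: 15
  Ht93 vs Ht380: 9
  Ht65 vs Ht380: 11
The largest is 15, between Ht93 and Ht65.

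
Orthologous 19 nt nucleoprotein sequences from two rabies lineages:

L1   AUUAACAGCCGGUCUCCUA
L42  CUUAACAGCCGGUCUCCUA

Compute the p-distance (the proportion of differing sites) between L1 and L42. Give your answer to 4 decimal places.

0.0526

Differing sites — 1:A/C.
There are 1 differences over 19 sites, so p = 1/19 = 0.0526.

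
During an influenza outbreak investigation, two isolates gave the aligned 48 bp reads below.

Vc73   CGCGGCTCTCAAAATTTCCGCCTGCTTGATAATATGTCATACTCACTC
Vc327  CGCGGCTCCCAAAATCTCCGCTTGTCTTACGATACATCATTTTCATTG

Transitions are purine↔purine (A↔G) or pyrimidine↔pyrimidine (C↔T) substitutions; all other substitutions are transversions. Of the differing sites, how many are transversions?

Differing sites — 9:T/C (Ti); 16:T/C (Ti); 22:C/T (Ti); 25:C/T (Ti); 26:T/C (Ti); 28:G/T (Tv); 30:T/C (Ti); 31:A/G (Ti); 35:T/C (Ti); 36:G/A (Ti); 41:A/T (Tv); 42:C/T (Ti); 46:C/T (Ti); 48:C/G (Tv).
Of the 14 differences, 11 transitions and 3 transversions, so the answer is 3.

3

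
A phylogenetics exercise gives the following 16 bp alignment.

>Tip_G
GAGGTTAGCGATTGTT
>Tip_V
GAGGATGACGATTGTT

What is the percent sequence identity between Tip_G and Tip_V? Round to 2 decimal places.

81.25%

Differing sites — 5:T/A; 7:A/G; 8:G/A.
13 of the 16 sites match, so the percent identity is 13/16 × 100 = 81.25%.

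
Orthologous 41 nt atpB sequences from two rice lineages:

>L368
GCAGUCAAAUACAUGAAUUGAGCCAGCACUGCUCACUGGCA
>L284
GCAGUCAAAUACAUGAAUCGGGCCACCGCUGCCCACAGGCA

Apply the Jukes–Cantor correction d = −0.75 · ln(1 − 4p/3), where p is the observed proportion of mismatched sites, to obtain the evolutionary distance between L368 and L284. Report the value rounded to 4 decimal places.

0.1628

Differing sites — 19:U/C; 21:A/G; 26:G/C; 28:A/G; 33:U/C; 37:U/A.
p = 6/41 = 0.146341.
d = −0.75 · ln(1 − (4/3)·0.146341) = −0.75 · ln(0.804879) = −0.75 · (-0.217063) = 0.1628.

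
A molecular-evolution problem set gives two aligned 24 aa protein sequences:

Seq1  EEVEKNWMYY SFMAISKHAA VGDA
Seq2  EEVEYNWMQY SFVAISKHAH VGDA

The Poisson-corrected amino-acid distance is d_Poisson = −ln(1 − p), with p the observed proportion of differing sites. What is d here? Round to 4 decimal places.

Mismatches occur at site 5 (K↔Y), site 9 (Y↔Q), site 13 (M↔V), site 20 (A↔H).
p = 4/24 = 0.166667.
d = −ln(1 − 0.166667) = −ln(0.833333) = 0.1823.

0.1823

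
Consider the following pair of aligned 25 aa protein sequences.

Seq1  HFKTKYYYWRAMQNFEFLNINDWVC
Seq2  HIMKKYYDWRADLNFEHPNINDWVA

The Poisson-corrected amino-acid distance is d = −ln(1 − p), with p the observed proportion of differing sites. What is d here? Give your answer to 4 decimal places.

Mismatches occur at site 2 (F/I), site 3 (K/M), site 4 (T/K), site 8 (Y/D), site 12 (M/D), site 13 (Q/L), site 17 (F/H), site 18 (L/P), site 25 (C/A).
p = 9/25 = 0.360000.
d = −ln(1 − 0.360000) = −ln(0.640000) = 0.4463.

0.4463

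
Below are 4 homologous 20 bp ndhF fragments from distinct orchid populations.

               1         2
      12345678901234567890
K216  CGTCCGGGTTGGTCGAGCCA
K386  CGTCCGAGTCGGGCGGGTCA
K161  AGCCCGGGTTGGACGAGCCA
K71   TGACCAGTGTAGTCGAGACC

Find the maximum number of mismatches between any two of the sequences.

Pairwise Hamming distances:
  K216 vs K386: 5
  K216 vs K161: 3
  K216 vs K71: 8
  K386 vs K161: 7
  K386 vs K71: 12
  K161 vs K71: 9
The largest is 12, between K386 and K71.

12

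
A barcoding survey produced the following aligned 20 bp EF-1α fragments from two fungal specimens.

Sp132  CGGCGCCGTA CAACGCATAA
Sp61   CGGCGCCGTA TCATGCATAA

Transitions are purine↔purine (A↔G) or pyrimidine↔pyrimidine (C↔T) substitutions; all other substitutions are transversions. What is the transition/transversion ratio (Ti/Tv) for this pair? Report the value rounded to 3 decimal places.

2.000

Mismatches occur at site 11 (C↔T, transition), site 12 (A↔C, transversion), site 14 (C↔T, transition).
Of the 3 differences, 2 transitions and 1 transversion, so Ti/Tv = 2/1 = 2.000.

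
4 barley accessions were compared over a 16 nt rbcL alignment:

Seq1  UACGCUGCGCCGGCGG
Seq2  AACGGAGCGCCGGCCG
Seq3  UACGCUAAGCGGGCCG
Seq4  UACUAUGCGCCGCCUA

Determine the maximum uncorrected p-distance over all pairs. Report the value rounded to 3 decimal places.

0.500

Pairwise Hamming distances:
  Seq1 vs Seq2: 4
  Seq1 vs Seq3: 4
  Seq1 vs Seq4: 5
  Seq2 vs Seq3: 6
  Seq2 vs Seq4: 7
  Seq3 vs Seq4: 8
The largest is 8 mismatches, between Seq3 and Seq4; p = 8/16 = 0.500.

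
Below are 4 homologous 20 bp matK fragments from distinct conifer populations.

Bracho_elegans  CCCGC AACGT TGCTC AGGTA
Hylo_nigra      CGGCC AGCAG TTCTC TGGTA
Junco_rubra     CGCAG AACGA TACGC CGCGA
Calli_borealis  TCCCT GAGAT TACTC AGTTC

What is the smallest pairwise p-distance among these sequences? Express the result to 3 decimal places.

0.400

Pairwise Hamming distances:
  Bracho_elegans vs Hylo_nigra: 8
  Bracho_elegans vs Junco_rubra: 9
  Bracho_elegans vs Calli_borealis: 9
  Hylo_nigra vs Junco_rubra: 11
  Hylo_nigra vs Calli_borealis: 12
  Junco_rubra vs Calli_borealis: 13
The smallest is 8 mismatches, between Bracho_elegans and Hylo_nigra; p = 8/20 = 0.400.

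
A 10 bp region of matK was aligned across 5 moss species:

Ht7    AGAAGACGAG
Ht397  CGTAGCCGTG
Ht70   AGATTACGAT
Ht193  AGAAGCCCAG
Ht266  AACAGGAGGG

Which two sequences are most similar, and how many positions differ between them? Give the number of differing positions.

Pairwise Hamming distances:
  Ht7 vs Ht397: 4
  Ht7 vs Ht70: 3
  Ht7 vs Ht193: 2
  Ht7 vs Ht266: 5
  Ht397 vs Ht70: 7
  Ht397 vs Ht193: 4
  Ht397 vs Ht266: 6
  Ht70 vs Ht193: 5
  Ht70 vs Ht266: 8
  Ht193 vs Ht266: 6
The smallest is 2, between Ht7 and Ht193.

2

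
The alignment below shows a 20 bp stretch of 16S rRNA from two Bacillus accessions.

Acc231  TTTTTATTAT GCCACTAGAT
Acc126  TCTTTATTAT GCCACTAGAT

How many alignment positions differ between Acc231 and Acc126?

Differing sites — 2:T/C.
That gives 1 mismatch out of 20 aligned sites, so the Hamming distance is 1.

1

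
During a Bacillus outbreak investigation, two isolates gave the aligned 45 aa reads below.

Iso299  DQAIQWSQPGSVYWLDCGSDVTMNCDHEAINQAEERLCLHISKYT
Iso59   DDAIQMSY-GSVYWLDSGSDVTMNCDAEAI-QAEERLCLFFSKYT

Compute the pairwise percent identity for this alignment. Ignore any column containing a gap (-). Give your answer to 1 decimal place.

Excluding the 2 gap columns leaves 43 comparable sites.
Differing sites — 2:Q/D; 6:W/M; 8:Q/Y; 17:C/S; 27:H/A; 40:H/F; 41:I/F.
36 of the 43 comparable sites match, so the percent identity is 36/43 × 100 = 83.7%.

83.7%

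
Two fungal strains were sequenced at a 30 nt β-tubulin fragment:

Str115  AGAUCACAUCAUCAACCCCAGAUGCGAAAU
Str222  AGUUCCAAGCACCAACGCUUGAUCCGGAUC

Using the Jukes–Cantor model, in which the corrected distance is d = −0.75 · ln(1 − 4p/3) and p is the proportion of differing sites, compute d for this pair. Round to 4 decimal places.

Mismatches occur at site 3 (A→U), site 6 (A→C), site 7 (C→A), site 9 (U→G), site 12 (U→C), site 17 (C→G), site 19 (C→U), site 20 (A→U), site 24 (G→C), site 27 (A→G), site 29 (A→U), site 30 (U→C).
p = 12/30 = 0.400000.
d = −0.75 · ln(1 − (4/3)·0.400000) = −0.75 · ln(0.466667) = −0.75 · (-0.762139) = 0.5716.

0.5716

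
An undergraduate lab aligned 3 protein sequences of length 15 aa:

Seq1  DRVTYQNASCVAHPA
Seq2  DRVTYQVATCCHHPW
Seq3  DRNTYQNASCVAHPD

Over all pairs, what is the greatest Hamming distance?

6

Pairwise Hamming distances:
  Seq1 vs Seq2: 5
  Seq1 vs Seq3: 2
  Seq2 vs Seq3: 6
The largest is 6, between Seq2 and Seq3.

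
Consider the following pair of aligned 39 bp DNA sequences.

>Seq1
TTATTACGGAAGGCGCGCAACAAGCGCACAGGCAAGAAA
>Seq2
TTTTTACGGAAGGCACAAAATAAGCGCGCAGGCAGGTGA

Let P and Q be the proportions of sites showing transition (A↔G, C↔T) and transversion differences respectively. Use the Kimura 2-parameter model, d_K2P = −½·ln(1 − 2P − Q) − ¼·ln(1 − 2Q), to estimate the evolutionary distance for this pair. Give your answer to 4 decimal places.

0.2845

Differing sites — 3:A/T (Tv); 15:G/A (Ti); 17:G/A (Ti); 18:C/A (Tv); 21:C/T (Ti); 28:A/G (Ti); 35:A/G (Ti); 37:A/T (Tv); 38:A/G (Ti).
Of the 9 differences, 6 transitions and 3 transversions over 39 sites: P = 6/39 = 0.153846, Q = 3/39 = 0.076923.
d = −0.5·ln(0.615385) − 0.25·ln(0.846154) = −0.5·(-0.485507) − 0.25·(-0.167054) = 0.2845.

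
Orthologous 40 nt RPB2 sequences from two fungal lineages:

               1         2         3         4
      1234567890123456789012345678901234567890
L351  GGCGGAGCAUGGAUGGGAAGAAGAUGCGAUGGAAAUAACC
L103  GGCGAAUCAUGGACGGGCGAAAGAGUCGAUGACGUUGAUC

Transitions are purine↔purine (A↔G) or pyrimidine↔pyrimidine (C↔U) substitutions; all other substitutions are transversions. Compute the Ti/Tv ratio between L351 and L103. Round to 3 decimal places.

1.333

Differing sites — 5:G/A (Ti); 7:G/U (Tv); 14:U/C (Ti); 18:A/C (Tv); 19:A/G (Ti); 20:G/A (Ti); 25:U/G (Tv); 26:G/U (Tv); 32:G/A (Ti); 33:A/C (Tv); 34:A/G (Ti); 35:A/U (Tv); 37:A/G (Ti); 39:C/U (Ti).
Of the 14 differences, 8 transitions and 6 transversions, so Ti/Tv = 8/6 = 1.333.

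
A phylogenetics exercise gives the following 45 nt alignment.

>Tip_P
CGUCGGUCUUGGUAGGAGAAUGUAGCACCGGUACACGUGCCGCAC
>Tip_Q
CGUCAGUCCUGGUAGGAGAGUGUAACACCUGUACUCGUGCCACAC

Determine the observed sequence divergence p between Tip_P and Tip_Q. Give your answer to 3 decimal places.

0.156

The sequences differ at positions 5 (G/A), 9 (U/C), 20 (A/G), 25 (G/A), 30 (G/U), 35 (A/U), 42 (G/A).
There are 7 differences over 45 sites, so p = 7/45 = 0.156.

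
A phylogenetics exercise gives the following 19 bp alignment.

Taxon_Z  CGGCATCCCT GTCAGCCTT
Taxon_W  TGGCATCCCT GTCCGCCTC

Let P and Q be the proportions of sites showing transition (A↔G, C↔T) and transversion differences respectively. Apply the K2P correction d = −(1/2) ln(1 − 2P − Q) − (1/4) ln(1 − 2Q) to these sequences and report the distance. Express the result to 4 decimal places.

0.1805

Differing sites — 1:C/T (Ti); 14:A/C (Tv); 19:T/C (Ti).
Of the 3 differences, 2 transitions and 1 transversion over 19 sites: P = 2/19 = 0.105263, Q = 1/19 = 0.052632.
d = −0.5·ln(0.736842) − 0.25·ln(0.894736) = −0.5·(-0.305382) − 0.25·(-0.111227) = 0.1805.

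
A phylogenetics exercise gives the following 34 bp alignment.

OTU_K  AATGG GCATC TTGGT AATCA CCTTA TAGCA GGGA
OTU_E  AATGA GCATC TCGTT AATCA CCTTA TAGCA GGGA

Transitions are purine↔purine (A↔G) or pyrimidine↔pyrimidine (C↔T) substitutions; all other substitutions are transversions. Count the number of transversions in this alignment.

1

Mismatches occur at site 5 (G→A, transition), site 12 (T→C, transition), site 14 (G→T, transversion).
Of the 3 differences, 2 transitions and 1 transversion, so the answer is 1.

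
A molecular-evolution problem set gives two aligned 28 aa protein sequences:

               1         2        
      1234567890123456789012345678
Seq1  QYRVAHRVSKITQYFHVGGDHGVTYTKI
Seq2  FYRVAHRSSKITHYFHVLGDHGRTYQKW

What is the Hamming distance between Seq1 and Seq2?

Differing sites — 1:Q/F; 8:V/S; 13:Q/H; 18:G/L; 23:V/R; 26:T/Q; 28:I/W.
That gives 7 mismatches out of 28 aligned sites, so the Hamming distance is 7.

7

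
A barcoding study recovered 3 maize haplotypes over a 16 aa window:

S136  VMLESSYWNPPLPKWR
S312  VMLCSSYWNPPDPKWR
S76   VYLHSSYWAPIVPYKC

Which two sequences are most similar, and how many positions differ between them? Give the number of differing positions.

Pairwise Hamming distances:
  S136 vs S312: 2
  S136 vs S76: 8
  S312 vs S76: 8
The smallest is 2, between S136 and S312.

2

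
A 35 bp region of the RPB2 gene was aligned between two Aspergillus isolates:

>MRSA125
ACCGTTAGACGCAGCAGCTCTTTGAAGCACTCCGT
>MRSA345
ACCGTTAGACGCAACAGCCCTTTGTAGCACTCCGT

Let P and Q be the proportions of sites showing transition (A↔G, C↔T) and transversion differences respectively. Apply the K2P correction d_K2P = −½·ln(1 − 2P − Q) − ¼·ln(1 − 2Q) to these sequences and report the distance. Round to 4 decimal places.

The sequences differ at positions 14 (G/A, transition), 19 (T/C, transition), 25 (A/T, transversion).
Of the 3 differences, 2 transitions and 1 transversion over 35 sites: P = 2/35 = 0.057143, Q = 1/35 = 0.028571.
d = −0.5·ln(0.857143) − 0.25·ln(0.942858) = −0.5·(-0.154151) − 0.25·(-0.058840) = 0.0918.

0.0918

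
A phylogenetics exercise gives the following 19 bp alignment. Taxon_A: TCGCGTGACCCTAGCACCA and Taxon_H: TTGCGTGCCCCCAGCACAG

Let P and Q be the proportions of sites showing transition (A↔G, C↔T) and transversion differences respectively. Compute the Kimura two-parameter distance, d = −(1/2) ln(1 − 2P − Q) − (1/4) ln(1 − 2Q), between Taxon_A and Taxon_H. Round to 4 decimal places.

0.3324

Differing sites — 2:C/T (Ti); 8:A/C (Tv); 12:T/C (Ti); 18:C/A (Tv); 19:A/G (Ti).
Of the 5 differences, 3 transitions and 2 transversions over 19 sites: P = 3/19 = 0.157895, Q = 2/19 = 0.105263.
d = −0.5·ln(0.578947) − 0.25·ln(0.789474) = −0.5·(-0.546544) − 0.25·(-0.236388) = 0.3324.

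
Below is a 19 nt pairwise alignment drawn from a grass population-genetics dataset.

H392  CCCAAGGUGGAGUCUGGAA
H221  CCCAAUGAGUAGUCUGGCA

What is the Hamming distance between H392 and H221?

The sequences differ at positions 6 (G/U), 8 (U/A), 10 (G/U), 18 (A/C).
That gives 4 mismatches out of 19 aligned sites, so the Hamming distance is 4.

4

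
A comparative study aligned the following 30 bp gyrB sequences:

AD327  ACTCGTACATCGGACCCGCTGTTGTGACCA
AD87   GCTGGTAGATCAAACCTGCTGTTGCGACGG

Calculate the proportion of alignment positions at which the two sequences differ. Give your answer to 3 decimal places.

Differing sites — 1:A/G; 4:C/G; 8:C/G; 12:G/A; 13:G/A; 17:C/T; 25:T/C; 29:C/G; 30:A/G.
There are 9 differences over 30 sites, so p = 9/30 = 0.300.

0.300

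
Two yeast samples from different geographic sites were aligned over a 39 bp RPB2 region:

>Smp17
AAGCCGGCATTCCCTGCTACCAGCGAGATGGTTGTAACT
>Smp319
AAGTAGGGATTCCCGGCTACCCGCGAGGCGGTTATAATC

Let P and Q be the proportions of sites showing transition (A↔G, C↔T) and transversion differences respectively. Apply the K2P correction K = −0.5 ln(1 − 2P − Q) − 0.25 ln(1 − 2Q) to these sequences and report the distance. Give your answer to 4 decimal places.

0.3214

Differing sites — 4:C/T (Ti); 5:C/A (Tv); 8:C/G (Tv); 15:T/G (Tv); 22:A/C (Tv); 28:A/G (Ti); 29:T/C (Ti); 34:G/A (Ti); 38:C/T (Ti); 39:T/C (Ti).
Of the 10 differences, 6 transitions and 4 transversions over 39 sites: P = 6/39 = 0.153846, Q = 4/39 = 0.102564.
d = −0.5·ln(0.589744) − 0.25·ln(0.794872) = −0.5·(-0.528067) − 0.25·(-0.229574) = 0.3214.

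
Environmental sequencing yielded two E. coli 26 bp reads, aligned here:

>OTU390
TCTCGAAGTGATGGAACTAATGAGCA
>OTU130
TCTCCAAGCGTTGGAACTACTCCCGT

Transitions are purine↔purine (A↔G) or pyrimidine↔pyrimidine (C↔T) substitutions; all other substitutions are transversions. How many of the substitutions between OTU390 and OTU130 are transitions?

Mismatches occur at site 5 (G→C, transversion), site 9 (T→C, transition), site 11 (A→T, transversion), site 20 (A→C, transversion), site 22 (G→C, transversion), site 23 (A→C, transversion), site 24 (G→C, transversion), site 25 (C→G, transversion), site 26 (A→T, transversion).
Of the 9 differences, 1 transition and 8 transversions, so the answer is 1.

1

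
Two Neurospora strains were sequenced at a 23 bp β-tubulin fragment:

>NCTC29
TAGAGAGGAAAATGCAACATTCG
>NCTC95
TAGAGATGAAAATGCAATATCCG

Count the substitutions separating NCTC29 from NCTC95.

Differing sites — 7:G/T; 18:C/T; 21:T/C.
That gives 3 mismatches out of 23 aligned sites, so the Hamming distance is 3.

3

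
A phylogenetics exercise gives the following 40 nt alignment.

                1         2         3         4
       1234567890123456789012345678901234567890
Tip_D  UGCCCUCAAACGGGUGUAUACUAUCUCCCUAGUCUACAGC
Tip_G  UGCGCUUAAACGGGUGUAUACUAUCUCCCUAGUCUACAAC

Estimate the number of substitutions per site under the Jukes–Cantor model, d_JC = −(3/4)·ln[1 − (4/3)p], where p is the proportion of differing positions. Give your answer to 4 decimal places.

Mismatches occur at site 4 (C→G), site 7 (C→U), site 39 (G→A).
p = 3/40 = 0.075000.
d = −0.75 · ln(1 − (4/3)·0.075000) = −0.75 · ln(0.900000) = −0.75 · (-0.105361) = 0.0790.

0.0790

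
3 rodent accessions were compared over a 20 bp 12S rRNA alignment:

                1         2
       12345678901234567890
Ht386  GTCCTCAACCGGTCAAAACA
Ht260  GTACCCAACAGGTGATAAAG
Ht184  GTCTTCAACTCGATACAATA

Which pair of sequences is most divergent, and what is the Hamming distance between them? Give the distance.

Pairwise Hamming distances:
  Ht386 vs Ht260: 7
  Ht386 vs Ht184: 7
  Ht260 vs Ht184: 10
The largest is 10, between Ht260 and Ht184.

10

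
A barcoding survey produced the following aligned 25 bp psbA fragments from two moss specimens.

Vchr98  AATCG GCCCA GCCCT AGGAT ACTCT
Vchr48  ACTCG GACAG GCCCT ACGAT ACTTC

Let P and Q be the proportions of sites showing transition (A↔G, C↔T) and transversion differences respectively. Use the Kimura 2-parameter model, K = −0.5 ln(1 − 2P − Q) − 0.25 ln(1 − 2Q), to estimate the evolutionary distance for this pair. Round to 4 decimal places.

The sequences differ at positions 2 (A/C, transversion), 7 (C/A, transversion), 9 (C/A, transversion), 10 (A/G, transition), 17 (G/C, transversion), 24 (C/T, transition), 25 (T/C, transition).
Of the 7 differences, 3 transitions and 4 transversions over 25 sites: P = 3/25 = 0.120000, Q = 4/25 = 0.160000.
d = −0.5·ln(0.600000) − 0.25·ln(0.680000) = −0.5·(-0.510826) − 0.25·(-0.385662) = 0.3518.

0.3518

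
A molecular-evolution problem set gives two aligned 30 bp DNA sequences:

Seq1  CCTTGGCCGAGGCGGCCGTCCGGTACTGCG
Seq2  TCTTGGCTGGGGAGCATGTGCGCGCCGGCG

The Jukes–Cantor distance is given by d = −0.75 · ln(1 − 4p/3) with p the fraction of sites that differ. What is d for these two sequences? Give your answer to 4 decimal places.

The sequences differ at positions 1 (C/T), 8 (C/T), 10 (A/G), 13 (C/A), 15 (G/C), 16 (C/A), 17 (C/T), 20 (C/G), 23 (G/C), 24 (T/G), 25 (A/C), 27 (T/G).
p = 12/30 = 0.400000.
d = −0.75 · ln(1 − (4/3)·0.400000) = −0.75 · ln(0.466667) = −0.75 · (-0.762139) = 0.5716.

0.5716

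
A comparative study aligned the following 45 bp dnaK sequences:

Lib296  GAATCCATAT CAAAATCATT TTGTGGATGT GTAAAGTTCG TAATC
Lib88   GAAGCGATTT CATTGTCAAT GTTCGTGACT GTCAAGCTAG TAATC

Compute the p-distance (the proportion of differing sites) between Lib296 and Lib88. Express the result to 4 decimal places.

0.3778

Differing sites — 4:T/G; 6:C/G; 9:A/T; 13:A/T; 14:A/T; 15:A/G; 19:T/A; 21:T/G; 23:G/T; 24:T/C; 26:G/T; 27:A/G; 28:T/A; 29:G/C; 33:A/C; 37:T/C; 39:C/A.
There are 17 differences over 45 sites, so p = 17/45 = 0.3778.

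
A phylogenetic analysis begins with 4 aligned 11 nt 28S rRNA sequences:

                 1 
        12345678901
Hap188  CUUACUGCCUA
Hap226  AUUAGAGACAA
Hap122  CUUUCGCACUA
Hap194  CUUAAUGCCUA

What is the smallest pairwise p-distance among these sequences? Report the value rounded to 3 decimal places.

0.091

Pairwise Hamming distances:
  Hap188 vs Hap226: 5
  Hap188 vs Hap122: 4
  Hap188 vs Hap194: 1
  Hap226 vs Hap122: 6
  Hap226 vs Hap194: 5
  Hap122 vs Hap194: 5
The smallest is 1 mismatch, between Hap188 and Hap194; p = 1/11 = 0.091.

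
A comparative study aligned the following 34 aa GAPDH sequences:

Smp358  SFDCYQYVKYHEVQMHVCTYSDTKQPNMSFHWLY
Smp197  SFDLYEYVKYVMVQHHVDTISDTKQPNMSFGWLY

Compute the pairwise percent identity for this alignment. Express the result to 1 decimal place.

76.5%

Mismatches occur at site 4 (C/L), site 6 (Q/E), site 11 (H/V), site 12 (E/M), site 15 (M/H), site 18 (C/D), site 20 (Y/I), site 31 (H/G).
26 of the 34 sites match, so the percent identity is 26/34 × 100 = 76.5%.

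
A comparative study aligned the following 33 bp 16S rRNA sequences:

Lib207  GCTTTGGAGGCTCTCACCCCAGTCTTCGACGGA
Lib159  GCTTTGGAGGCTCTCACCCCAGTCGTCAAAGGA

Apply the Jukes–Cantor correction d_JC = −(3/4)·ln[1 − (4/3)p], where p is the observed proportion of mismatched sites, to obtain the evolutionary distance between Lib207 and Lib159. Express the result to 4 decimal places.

0.0969

Mismatches occur at site 25 (T↔G), site 28 (G↔A), site 30 (C↔A).
p = 3/33 = 0.090909.
d = −0.75 · ln(1 − (4/3)·0.090909) = −0.75 · ln(0.878788) = −0.75 · (-0.129212) = 0.0969.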